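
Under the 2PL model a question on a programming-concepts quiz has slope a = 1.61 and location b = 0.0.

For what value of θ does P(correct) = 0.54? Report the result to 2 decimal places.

0.10

P(θ) = 1 / (1 + exp(−a(θ − b)))
logit = ln(0.5400/0.4600) = 0.1603
θ = b + logit/(a) = 0.0 + 0.1603/1.6100 = 0.0996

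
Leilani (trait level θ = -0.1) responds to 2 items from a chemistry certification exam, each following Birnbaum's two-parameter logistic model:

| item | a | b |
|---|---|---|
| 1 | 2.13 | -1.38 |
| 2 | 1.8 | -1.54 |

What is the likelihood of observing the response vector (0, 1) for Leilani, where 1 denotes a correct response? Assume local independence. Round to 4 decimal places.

P(θ) = 1 / (1 + exp(−a(θ − b)))
P_1 = 1/(1+e^{-2.7264}) = 0.9386
P_2 = 1/(1+e^{-2.5920}) = 0.9303
L = (1−P_1) × P_2 = 0.0614 × 0.9303 = 0.05715

0.0572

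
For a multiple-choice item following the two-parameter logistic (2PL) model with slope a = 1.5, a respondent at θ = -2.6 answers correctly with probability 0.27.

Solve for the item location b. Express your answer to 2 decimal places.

-1.94

P(θ) = 1 / (1 + exp(−a(θ − b)))
logit(0.27) = ln(0.27/0.73) = -0.9946
b = θ − logit/(a) = -2.6 − (-0.9946)/1.5000 = -1.9369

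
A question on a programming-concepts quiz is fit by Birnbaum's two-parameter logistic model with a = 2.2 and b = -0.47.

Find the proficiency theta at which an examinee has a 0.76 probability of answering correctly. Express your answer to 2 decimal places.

0.05

P(theta) = 1 / (1 + exp(−a(theta − b)))
logit = ln(0.7600/0.2400) = 1.1527
theta = b + logit/(a) = -0.47 + 1.1527/2.2000 = 0.0539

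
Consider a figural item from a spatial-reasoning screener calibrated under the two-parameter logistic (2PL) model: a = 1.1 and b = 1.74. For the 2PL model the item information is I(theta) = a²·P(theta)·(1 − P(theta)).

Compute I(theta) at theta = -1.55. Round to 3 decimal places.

P = 1/(1+e^{3.6190}) = 0.0261
P(1−P) = 0.0261 × 0.9739 = 0.0254
I = a² × P(1−P) = 1.1² × 0.0254 = 0.03077

0.031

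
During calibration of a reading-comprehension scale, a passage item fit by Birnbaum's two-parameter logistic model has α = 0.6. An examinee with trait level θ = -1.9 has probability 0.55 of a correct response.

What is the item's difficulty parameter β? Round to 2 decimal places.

P(θ) = 1 / (1 + exp(−α(θ − β)))
logit(0.55) = ln(0.55/0.45) = 0.2007
β = θ − logit/(α) = -1.9 − 0.2007/0.6000 = -2.2345

-2.23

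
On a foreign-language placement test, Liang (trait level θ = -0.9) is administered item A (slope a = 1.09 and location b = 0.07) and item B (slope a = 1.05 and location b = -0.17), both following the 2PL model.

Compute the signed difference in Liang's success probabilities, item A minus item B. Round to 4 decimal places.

-0.0594

P(θ) = 1 / (1 + exp(−a(θ − b)))
P_A = 0.2578
P_B = 0.3172
P_A − P_B = -0.0594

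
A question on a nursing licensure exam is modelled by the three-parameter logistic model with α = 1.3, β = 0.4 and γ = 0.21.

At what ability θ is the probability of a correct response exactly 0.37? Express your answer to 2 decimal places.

P(θ) = γ + (1 − γ) · 1 / (1 + exp(−α(θ − β)))
Remove guessing floor: (0.37 − 0.21)/(1 − 0.21) = 0.2025
logit = ln(0.2025/0.7975) = -1.3705
θ = β + logit/(α) = 0.4 + (-1.3705)/1.3000 = -0.6543

-0.65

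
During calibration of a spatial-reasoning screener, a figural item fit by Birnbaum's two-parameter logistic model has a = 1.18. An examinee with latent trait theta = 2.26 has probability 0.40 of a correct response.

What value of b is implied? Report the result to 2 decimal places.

2.60

P(theta) = 1 / (1 + exp(−a(theta − b)))
logit(0.40) = ln(0.40/0.60) = -0.4055
b = theta − logit/(a) = 2.26 − (-0.4055)/1.1800 = 2.6036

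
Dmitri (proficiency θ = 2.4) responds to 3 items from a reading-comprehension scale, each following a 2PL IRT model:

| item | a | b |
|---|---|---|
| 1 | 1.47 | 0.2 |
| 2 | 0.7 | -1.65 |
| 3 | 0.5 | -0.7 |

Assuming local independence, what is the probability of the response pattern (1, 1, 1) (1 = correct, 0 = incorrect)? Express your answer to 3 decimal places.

0.750

P(θ) = 1 / (1 + exp(−a(θ − b)))
P_1 = 1/(1+e^{-3.2340}) = 0.9621
P_2 = 1/(1+e^{-2.8350}) = 0.9445
P_3 = 1/(1+e^{-1.5500}) = 0.8249
L = P_1 × P_2 × P_3 = 0.9621 × 0.9445 × 0.8249 = 0.74963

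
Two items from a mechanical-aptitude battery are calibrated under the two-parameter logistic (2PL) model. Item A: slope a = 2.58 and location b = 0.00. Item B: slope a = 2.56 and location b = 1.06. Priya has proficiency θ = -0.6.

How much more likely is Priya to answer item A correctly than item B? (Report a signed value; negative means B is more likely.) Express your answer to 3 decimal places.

0.161

P(θ) = 1 / (1 + exp(−a(θ − b)))
P_A = 0.1754
P_B = 0.0141
P_A − P_B = 0.1613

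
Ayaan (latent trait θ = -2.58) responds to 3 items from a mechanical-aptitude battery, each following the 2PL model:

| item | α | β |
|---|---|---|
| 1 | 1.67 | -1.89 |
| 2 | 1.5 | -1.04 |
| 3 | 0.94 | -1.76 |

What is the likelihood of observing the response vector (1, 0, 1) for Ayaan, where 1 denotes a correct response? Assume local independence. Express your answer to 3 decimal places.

0.069

P(θ) = 1 / (1 + exp(−α(θ − β)))
P_1 = 1/(1+e^{1.1523}) = 0.2401
P_2 = 1/(1+e^{2.3100}) = 0.0903
P_3 = 1/(1+e^{0.7708}) = 0.3163
L = P_1 × (1−P_2) × P_3 = 0.2401 × 0.9097 × 0.3163 = 0.06908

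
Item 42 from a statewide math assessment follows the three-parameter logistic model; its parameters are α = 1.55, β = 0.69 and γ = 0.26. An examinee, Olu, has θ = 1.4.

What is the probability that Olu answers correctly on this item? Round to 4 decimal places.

0.8153

P(θ) = γ + (1 − γ) · 1 / (1 + exp(−α(θ − β)))
Exponent: 1.55 × (1.4 − 0.69) = 1.1005
1/(1 + e^{-1.1005}) = 0.7504
P = 0.26 + 0.74 × 0.7504 = 0.8153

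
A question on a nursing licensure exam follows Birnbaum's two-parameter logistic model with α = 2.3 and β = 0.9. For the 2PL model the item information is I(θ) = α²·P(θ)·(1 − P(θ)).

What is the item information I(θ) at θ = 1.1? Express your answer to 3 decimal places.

1.255

P = 1/(1+e^{-0.4600}) = 0.6130
P(1−P) = 0.6130 × 0.3870 = 0.2372
I = α² × P(1−P) = 2.3² × 0.2372 = 1.25494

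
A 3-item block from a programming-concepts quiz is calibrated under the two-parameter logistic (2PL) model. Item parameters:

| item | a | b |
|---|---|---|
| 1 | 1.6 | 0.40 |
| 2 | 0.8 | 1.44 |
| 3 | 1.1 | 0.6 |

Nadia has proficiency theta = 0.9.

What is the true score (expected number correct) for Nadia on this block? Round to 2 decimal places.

1.67

P(theta) = 1 / (1 + exp(−a(theta − b)))
P_1 = 1/(1+e^{-0.8000}) = 0.6900
P_2 = 1/(1+e^{0.4320}) = 0.3936
P_3 = 1/(1+e^{-0.3300}) = 0.5818
E[score] = 0.6900 + 0.3936 + 0.5818 = 1.6654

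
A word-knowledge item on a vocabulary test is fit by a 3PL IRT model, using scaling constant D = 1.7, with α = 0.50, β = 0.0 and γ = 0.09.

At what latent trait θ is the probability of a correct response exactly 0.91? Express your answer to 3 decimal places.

2.599

P(θ) = γ + (1 − γ) · 1 / (1 + exp(−D·α(θ − β)))
Remove guessing floor: (0.91 − 0.09)/(1 − 0.09) = 0.9011
logit = ln(0.9011/0.0989) = 2.2095
θ = β + logit/(1.7·α) = 0.0 + 2.2095/0.8500 = 2.5994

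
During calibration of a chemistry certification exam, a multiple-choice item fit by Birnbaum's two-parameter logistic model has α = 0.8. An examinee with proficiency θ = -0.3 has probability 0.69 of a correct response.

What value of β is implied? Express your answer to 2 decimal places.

-1.30

P(θ) = 1 / (1 + exp(−α(θ − β)))
logit(0.69) = ln(0.69/0.31) = 0.8001
β = θ − logit/(α) = -0.3 − 0.8001/0.8000 = -1.3001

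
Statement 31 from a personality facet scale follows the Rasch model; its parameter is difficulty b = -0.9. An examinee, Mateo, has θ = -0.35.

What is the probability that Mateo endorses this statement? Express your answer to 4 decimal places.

P(θ) = 1 / (1 + exp(−(θ − b)))
Exponent: (-0.35 − (-0.9)) = 0.5500
1/(1 + e^{-0.5500}) = 0.6341
P = 0.6341

0.6341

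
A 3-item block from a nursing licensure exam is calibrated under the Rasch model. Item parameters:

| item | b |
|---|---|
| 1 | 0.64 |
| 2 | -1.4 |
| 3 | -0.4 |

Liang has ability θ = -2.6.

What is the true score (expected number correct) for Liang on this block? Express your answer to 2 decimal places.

0.37

P(θ) = 1 / (1 + exp(−(θ − b)))
P_1 = 1/(1+e^{3.2400}) = 0.0377
P_2 = 1/(1+e^{1.2000}) = 0.2315
P_3 = 1/(1+e^{2.2000}) = 0.0998
E[score] = 0.0377 + 0.2315 + 0.0998 = 0.3689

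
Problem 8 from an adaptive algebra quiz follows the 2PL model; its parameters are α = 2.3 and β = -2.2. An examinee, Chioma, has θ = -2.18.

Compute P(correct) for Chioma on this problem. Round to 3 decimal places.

0.511

P(θ) = 1 / (1 + exp(−α(θ − β)))
Exponent: 2.3 × (-2.18 − (-2.2)) = 0.0460
1/(1 + e^{-0.0460}) = 0.5115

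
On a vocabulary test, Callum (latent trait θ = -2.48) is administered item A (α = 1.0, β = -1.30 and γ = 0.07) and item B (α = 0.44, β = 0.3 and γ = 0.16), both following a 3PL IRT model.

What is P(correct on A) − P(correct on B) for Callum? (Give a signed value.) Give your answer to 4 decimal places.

-0.0624

P(θ) = γ + (1 − γ) · 1 / (1 + exp(−α(θ − β)))
P_A = 0.2886
P_B = 0.3510
P_A − P_B = -0.0624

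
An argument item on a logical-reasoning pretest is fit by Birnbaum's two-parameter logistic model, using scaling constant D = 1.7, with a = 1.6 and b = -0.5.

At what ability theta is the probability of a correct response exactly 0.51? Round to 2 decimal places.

-0.49

P(theta) = 1 / (1 + exp(−D·a(theta − b)))
logit = ln(0.5100/0.4900) = 0.0400
theta = b + logit/(1.7·a) = -0.5 + 0.0400/2.7200 = -0.4853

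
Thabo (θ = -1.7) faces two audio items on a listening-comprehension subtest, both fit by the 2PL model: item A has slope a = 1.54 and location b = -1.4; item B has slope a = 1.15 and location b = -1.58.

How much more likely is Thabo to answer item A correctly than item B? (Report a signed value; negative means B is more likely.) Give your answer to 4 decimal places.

-0.0790

P(θ) = 1 / (1 + exp(−a(θ − b)))
P_A = 0.3865
P_B = 0.4656
P_A − P_B = -0.0790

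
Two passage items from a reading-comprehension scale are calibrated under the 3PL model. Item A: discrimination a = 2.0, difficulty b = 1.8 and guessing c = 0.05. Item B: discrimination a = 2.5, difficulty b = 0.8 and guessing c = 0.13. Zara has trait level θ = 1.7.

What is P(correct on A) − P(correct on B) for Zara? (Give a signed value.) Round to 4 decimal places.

-0.4394

P(θ) = c + (1 − c) · 1 / (1 + exp(−a(θ − b)))
P_A = 0.4777
P_B = 0.9170
P_A − P_B = -0.4394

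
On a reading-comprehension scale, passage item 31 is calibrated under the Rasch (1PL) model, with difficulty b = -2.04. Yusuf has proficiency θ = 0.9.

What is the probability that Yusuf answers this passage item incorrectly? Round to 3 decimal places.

0.050

P(θ) = 1 / (1 + exp(−(θ − b)))
Exponent: (0.9 − (-2.04)) = 2.9400
1/(1 + e^{-2.9400}) = 0.9498
P = 0.9498
P(incorrect) = 1 − 0.9498 = 0.0502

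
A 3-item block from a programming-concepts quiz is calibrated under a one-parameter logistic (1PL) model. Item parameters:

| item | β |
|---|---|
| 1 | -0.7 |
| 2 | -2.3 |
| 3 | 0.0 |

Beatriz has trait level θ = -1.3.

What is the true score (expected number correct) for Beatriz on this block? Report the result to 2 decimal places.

P(θ) = 1 / (1 + exp(−(θ − β)))
P_1 = 1/(1+e^{0.6000}) = 0.3543
P_2 = 1/(1+e^{-1.0000}) = 0.7311
P_3 = 1/(1+e^{1.3000}) = 0.2142
E[score] = 0.3543 + 0.7311 + 0.2142 = 1.2996

1.30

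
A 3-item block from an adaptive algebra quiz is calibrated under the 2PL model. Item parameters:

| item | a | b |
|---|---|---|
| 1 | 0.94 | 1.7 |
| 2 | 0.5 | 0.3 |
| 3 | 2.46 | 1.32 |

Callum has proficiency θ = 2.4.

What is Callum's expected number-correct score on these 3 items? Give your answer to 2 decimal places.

2.33

P(θ) = 1 / (1 + exp(−a(θ − b)))
P_1 = 1/(1+e^{-0.6580}) = 0.6588
P_2 = 1/(1+e^{-1.0500}) = 0.7408
P_3 = 1/(1+e^{-2.6568}) = 0.9344
E[score] = 0.6588 + 0.7408 + 0.9344 = 2.3340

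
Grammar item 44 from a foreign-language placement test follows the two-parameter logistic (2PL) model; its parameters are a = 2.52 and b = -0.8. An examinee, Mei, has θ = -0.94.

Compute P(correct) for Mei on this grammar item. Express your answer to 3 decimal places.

0.413

P(θ) = 1 / (1 + exp(−a(θ − b)))
Exponent: 2.52 × (-0.94 − (-0.8)) = -0.3528
1/(1 + e^{0.3528}) = 0.4127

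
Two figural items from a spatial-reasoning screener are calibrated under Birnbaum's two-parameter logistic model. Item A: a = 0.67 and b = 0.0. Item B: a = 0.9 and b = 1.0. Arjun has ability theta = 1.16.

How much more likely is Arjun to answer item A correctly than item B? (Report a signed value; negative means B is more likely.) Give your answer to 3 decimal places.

0.149

P(theta) = 1 / (1 + exp(−a(theta − b)))
P_A = 0.6851
P_B = 0.5359
P_A − P_B = 0.1491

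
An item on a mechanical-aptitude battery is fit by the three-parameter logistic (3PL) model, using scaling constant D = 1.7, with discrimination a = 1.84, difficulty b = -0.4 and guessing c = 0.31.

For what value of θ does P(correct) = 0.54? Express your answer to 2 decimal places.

-0.62

P(θ) = c + (1 − c) · 1 / (1 + exp(−D·a(θ − b)))
Remove guessing floor: (0.54 − 0.31)/(1 − 0.31) = 0.3333
logit = ln(0.3333/0.6667) = -0.6931
θ = b + logit/(1.7·a) = -0.4 + (-0.6931)/3.1280 = -0.6216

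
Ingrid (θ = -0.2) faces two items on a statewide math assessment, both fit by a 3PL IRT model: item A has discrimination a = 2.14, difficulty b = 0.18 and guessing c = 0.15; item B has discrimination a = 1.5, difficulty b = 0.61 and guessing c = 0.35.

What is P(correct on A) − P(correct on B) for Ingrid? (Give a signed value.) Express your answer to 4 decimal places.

-0.0876

P(θ) = c + (1 − c) · 1 / (1 + exp(−a(θ − b)))
P_A = 0.4111
P_B = 0.4987
P_A − P_B = -0.0876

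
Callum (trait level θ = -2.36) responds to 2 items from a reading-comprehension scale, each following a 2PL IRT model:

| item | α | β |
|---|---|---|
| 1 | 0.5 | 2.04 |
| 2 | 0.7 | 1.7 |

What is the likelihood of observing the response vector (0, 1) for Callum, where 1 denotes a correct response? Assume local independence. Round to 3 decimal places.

0.050

P(θ) = 1 / (1 + exp(−α(θ − β)))
P_1 = 1/(1+e^{2.2000}) = 0.0998
P_2 = 1/(1+e^{2.8420}) = 0.0551
L = (1−P_1) × P_2 = 0.9002 × 0.0551 = 0.04960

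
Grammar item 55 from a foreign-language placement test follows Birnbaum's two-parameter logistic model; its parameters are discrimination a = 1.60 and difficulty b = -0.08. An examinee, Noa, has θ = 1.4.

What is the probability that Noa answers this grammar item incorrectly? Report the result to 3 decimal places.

0.086

P(θ) = 1 / (1 + exp(−a(θ − b)))
Exponent: 1.60 × (1.4 − (-0.08)) = 2.3680
1/(1 + e^{-2.3680}) = 0.9144
P(incorrect) = 1 − 0.9144 = 0.0856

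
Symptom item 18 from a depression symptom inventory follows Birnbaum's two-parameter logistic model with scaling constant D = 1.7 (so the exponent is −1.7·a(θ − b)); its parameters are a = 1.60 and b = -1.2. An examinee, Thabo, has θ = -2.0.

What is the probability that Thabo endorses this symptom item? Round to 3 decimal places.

P(θ) = 1 / (1 + exp(−D·a(θ − b)))
Exponent: 1.7 × 1.60 × (-2.0 − (-1.2)) = -2.1760
1/(1 + e^{2.1760}) = 0.1019
P = 0.1019

0.102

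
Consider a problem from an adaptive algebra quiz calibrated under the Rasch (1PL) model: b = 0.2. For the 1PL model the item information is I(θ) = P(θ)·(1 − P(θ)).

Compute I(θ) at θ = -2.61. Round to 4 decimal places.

P = 1/(1+e^{2.8100}) = 0.0568
P(1−P) = 0.0568 × 0.9432 = 0.0536
I = P(1−P) = 0.05356

0.0536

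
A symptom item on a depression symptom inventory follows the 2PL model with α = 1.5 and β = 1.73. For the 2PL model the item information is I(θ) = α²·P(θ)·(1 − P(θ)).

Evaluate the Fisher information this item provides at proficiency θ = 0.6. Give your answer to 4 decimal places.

P = 1/(1+e^{1.6950}) = 0.1551
P(1−P) = 0.1551 × 0.8449 = 0.1311
I = α² × P(1−P) = 1.5² × 0.1311 = 0.29488

0.2949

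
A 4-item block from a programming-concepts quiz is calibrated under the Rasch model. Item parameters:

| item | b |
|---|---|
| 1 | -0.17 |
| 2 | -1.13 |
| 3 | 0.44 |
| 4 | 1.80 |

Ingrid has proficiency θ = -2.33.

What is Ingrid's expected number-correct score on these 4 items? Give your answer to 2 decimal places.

P(θ) = 1 / (1 + exp(−(θ − b)))
P_1 = 1/(1+e^{2.1600}) = 0.1034
P_2 = 1/(1+e^{1.2000}) = 0.2315
P_3 = 1/(1+e^{2.7700}) = 0.0590
P_4 = 1/(1+e^{4.1300}) = 0.0158
E[score] = 0.1034 + 0.2315 + 0.0590 + 0.0158 = 0.4097

0.41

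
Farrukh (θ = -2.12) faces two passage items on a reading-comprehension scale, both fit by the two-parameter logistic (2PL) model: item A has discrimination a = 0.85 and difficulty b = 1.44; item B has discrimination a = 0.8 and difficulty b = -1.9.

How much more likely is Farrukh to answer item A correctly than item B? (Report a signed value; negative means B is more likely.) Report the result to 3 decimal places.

P(θ) = 1 / (1 + exp(−a(θ − b)))
P_A = 0.0463
P_B = 0.4561
P_A − P_B = -0.4098

-0.410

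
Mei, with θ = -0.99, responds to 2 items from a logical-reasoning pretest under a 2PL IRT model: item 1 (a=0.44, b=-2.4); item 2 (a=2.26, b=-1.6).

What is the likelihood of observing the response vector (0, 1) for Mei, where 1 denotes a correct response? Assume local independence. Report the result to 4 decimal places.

0.2793

P(θ) = 1 / (1 + exp(−a(θ − b)))
P_1 = 1/(1+e^{-0.6204}) = 0.6503
P_2 = 1/(1+e^{-1.3786}) = 0.7988
L = (1−P_1) × P_2 = 0.3497 × 0.7988 = 0.27932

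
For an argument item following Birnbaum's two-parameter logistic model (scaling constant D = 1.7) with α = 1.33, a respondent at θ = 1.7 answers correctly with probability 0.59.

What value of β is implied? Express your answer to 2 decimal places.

P(θ) = 1 / (1 + exp(−D·α(θ − β)))
logit(0.59) = ln(0.59/0.41) = 0.3640
β = θ − logit/(1.7·α) = 1.7 − 0.3640/2.2610 = 1.5390

1.54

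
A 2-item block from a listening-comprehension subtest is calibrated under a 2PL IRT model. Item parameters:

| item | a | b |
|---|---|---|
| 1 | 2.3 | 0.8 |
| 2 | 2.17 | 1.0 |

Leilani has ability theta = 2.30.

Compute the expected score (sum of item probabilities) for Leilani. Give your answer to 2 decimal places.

P(theta) = 1 / (1 + exp(−a(theta − b)))
P_1 = 1/(1+e^{-3.4500}) = 0.9692
P_2 = 1/(1+e^{-2.8210}) = 0.9438
E[score] = 0.9692 + 0.9438 = 1.9130

1.91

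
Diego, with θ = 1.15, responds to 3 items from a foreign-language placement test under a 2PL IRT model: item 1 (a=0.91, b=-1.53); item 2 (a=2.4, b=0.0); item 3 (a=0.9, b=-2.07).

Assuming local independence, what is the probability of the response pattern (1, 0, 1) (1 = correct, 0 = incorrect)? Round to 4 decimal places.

P(θ) = 1 / (1 + exp(−a(θ − b)))
P_1 = 1/(1+e^{-2.4388}) = 0.9197
P_2 = 1/(1+e^{-2.7600}) = 0.9405
P_3 = 1/(1+e^{-2.8980}) = 0.9477
L = P_1 × (1−P_2) × P_3 = 0.9197 × 0.0595 × 0.9477 = 0.05189

0.0519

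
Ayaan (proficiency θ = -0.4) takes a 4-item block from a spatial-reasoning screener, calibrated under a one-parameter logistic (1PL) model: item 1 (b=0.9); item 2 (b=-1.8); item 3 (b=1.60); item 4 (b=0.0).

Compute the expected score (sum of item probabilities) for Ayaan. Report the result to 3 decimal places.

P(θ) = 1 / (1 + exp(−(θ − b)))
P_1 = 1/(1+e^{1.3000}) = 0.2142
P_2 = 1/(1+e^{-1.4000}) = 0.8022
P_3 = 1/(1+e^{2.0000}) = 0.1192
P_4 = 1/(1+e^{0.4000}) = 0.4013
E[score] = 0.2142 + 0.8022 + 0.1192 + 0.4013 = 1.5369

1.537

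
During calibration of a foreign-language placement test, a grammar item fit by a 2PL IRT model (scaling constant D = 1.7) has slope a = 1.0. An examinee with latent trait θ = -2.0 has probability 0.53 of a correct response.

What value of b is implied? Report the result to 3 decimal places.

-2.071

P(θ) = 1 / (1 + exp(−D·a(θ − b)))
logit(0.53) = ln(0.53/0.47) = 0.1201
b = θ − logit/(1.7·a) = -2.0 − 0.1201/1.7000 = -2.0707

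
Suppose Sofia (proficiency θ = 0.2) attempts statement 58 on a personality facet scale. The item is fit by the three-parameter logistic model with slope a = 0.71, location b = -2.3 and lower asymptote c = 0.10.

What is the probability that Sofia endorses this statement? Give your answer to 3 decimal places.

0.870

P(θ) = c + (1 − c) · 1 / (1 + exp(−a(θ − b)))
Exponent: 0.71 × (0.2 − (-2.3)) = 1.7750
1/(1 + e^{-1.7750}) = 0.8551
P = 0.10 + 0.90 × 0.8551 = 0.8696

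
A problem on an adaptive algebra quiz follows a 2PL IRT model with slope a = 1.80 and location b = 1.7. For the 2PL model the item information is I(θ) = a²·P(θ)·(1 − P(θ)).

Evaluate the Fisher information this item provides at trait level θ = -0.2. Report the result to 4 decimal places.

0.0994

P = 1/(1+e^{3.4200}) = 0.0317
P(1−P) = 0.0317 × 0.9683 = 0.0307
I = a² × P(1−P) = 1.80² × 0.0307 = 0.09938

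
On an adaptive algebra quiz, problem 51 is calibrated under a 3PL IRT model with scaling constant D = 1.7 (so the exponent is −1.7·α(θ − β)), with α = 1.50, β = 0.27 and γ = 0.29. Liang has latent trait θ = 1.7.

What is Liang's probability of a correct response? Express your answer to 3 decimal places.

0.982

P(θ) = γ + (1 − γ) · 1 / (1 + exp(−D·α(θ − β)))
Exponent: 1.7 × 1.50 × (1.7 − 0.27) = 3.6465
1/(1 + e^{-3.6465}) = 0.9746
P = 0.29 + 0.71 × 0.9746 = 0.9820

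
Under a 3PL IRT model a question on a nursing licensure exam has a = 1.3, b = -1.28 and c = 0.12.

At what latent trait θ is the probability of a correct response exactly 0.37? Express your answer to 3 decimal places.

P(θ) = c + (1 − c) · 1 / (1 + exp(−a(θ − b)))
Remove guessing floor: (0.37 − 0.12)/(1 − 0.12) = 0.2841
logit = ln(0.2841/0.7159) = -0.9243
θ = b + logit/(a) = -1.28 + (-0.9243)/1.3000 = -1.9910

-1.991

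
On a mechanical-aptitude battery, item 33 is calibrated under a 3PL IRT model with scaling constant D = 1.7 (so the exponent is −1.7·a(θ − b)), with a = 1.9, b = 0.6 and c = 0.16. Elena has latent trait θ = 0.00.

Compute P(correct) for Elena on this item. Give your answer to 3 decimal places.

0.266

P(θ) = c + (1 − c) · 1 / (1 + exp(−D·a(θ − b)))
Exponent: 1.7 × 1.9 × (0.00 − 0.6) = -1.9380
1/(1 + e^{1.9380}) = 0.1259
P = 0.16 + 0.84 × 0.1259 = 0.2657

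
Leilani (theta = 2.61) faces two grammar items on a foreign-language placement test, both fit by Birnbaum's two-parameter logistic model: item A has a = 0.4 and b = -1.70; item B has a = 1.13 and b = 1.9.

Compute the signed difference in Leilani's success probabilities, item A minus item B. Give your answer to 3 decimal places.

0.158

P(theta) = 1 / (1 + exp(−a(theta − b)))
P_A = 0.8486
P_B = 0.6905
P_A − P_B = 0.1582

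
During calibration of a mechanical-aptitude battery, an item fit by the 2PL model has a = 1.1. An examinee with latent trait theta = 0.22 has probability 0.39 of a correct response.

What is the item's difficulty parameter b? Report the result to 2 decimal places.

0.63

P(theta) = 1 / (1 + exp(−a(theta − b)))
logit(0.39) = ln(0.39/0.61) = -0.4473
b = theta − logit/(a) = 0.22 − (-0.4473)/1.1000 = 0.6266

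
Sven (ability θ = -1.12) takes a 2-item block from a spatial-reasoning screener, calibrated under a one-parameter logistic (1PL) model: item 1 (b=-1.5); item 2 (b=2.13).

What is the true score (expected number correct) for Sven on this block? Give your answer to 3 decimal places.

P(θ) = 1 / (1 + exp(−(θ − b)))
P_1 = 1/(1+e^{-0.3800}) = 0.5939
P_2 = 1/(1+e^{3.2500}) = 0.0373
E[score] = 0.5939 + 0.0373 = 0.6312

0.631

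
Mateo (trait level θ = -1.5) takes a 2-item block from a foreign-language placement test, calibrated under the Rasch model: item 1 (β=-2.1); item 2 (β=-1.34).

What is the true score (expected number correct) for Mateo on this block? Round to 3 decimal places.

1.106

P(θ) = 1 / (1 + exp(−(θ − β)))
P_1 = 1/(1+e^{-0.6000}) = 0.6457
P_2 = 1/(1+e^{0.1600}) = 0.4601
E[score] = 0.6457 + 0.4601 = 1.1057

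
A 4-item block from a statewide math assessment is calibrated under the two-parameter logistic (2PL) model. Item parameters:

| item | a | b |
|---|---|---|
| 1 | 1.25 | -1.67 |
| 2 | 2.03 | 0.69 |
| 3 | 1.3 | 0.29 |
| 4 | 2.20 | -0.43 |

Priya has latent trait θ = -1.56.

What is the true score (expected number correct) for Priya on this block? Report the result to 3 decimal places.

0.704

P(θ) = 1 / (1 + exp(−a(θ − b)))
P_1 = 1/(1+e^{-0.1375}) = 0.5343
P_2 = 1/(1+e^{4.5675}) = 0.0103
P_3 = 1/(1+e^{2.4050}) = 0.0828
P_4 = 1/(1+e^{2.4860}) = 0.0768
E[score] = 0.5343 + 0.0103 + 0.0828 + 0.0768 = 0.7042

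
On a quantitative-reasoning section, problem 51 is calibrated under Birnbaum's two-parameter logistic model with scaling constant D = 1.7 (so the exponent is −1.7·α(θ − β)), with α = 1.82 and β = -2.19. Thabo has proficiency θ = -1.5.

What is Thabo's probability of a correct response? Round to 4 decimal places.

0.8942

P(θ) = 1 / (1 + exp(−D·α(θ − β)))
Exponent: 1.7 × 1.82 × (-1.5 − (-2.19)) = 2.1349
1/(1 + e^{-2.1349}) = 0.8942
P = 0.8942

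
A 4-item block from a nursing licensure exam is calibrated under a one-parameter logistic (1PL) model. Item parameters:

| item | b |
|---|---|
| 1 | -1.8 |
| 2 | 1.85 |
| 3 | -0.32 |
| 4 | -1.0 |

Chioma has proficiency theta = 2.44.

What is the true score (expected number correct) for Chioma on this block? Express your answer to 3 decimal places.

P(theta) = 1 / (1 + exp(−(theta − b)))
P_1 = 1/(1+e^{-4.2400}) = 0.9858
P_2 = 1/(1+e^{-0.5900}) = 0.6434
P_3 = 1/(1+e^{-2.7600}) = 0.9405
P_4 = 1/(1+e^{-3.4400}) = 0.9689
E[score] = 0.9858 + 0.6434 + 0.9405 + 0.9689 = 3.5386

3.539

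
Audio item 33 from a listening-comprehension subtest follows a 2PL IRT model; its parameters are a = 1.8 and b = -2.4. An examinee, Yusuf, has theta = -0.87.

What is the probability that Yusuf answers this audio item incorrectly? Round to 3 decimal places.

0.060

P(theta) = 1 / (1 + exp(−a(theta − b)))
Exponent: 1.8 × (-0.87 − (-2.4)) = 2.7540
1/(1 + e^{-2.7540}) = 0.9401
P(incorrect) = 1 − 0.9401 = 0.0599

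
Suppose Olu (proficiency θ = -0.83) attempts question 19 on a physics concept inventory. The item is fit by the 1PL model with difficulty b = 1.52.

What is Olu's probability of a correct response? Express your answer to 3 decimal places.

P(θ) = 1 / (1 + exp(−(θ − b)))
Exponent: (-0.83 − 1.52) = -2.3500
1/(1 + e^{2.3500}) = 0.0871
P = 0.0871

0.087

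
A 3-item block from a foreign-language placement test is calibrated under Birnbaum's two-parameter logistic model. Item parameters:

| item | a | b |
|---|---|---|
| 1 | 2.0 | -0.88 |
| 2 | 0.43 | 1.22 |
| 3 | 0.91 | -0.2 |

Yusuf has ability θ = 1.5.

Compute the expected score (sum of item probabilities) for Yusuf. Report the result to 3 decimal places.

P(θ) = 1 / (1 + exp(−a(θ − b)))
P_1 = 1/(1+e^{-4.7600}) = 0.9915
P_2 = 1/(1+e^{-0.1204}) = 0.5301
P_3 = 1/(1+e^{-1.5470}) = 0.8245
E[score] = 0.9915 + 0.5301 + 0.8245 = 2.3461

2.346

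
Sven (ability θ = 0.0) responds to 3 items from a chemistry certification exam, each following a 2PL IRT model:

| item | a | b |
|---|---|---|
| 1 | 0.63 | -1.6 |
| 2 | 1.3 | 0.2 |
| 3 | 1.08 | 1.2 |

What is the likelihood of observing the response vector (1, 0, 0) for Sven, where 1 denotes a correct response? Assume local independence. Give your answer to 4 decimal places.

0.3248

P(θ) = 1 / (1 + exp(−a(θ − b)))
P_1 = 1/(1+e^{-1.0080}) = 0.7326
P_2 = 1/(1+e^{0.2600}) = 0.4354
P_3 = 1/(1+e^{1.2960}) = 0.2148
L = P_1 × (1−P_2) × (1−P_3) = 0.7326 × 0.5646 × 0.7852 = 0.32480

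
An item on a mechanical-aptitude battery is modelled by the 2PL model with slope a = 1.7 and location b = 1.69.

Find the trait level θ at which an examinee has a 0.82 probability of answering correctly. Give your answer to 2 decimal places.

P(θ) = 1 / (1 + exp(−a(θ − b)))
logit = ln(0.8200/0.1800) = 1.5163
θ = b + logit/(a) = 1.69 + 1.5163/1.7000 = 2.5820

2.58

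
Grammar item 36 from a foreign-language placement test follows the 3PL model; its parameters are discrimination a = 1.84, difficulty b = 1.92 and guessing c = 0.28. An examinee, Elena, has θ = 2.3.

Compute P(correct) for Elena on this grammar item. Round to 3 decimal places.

P(θ) = c + (1 − c) · 1 / (1 + exp(−a(θ − b)))
Exponent: 1.84 × (2.3 − 1.92) = 0.6992
1/(1 + e^{-0.6992}) = 0.6680
P = 0.28 + 0.72 × 0.6680 = 0.7610

0.761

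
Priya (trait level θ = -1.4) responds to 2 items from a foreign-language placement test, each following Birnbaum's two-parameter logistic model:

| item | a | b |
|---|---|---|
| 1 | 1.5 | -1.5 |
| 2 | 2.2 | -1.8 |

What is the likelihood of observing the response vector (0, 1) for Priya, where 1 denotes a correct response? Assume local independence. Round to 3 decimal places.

0.327

P(θ) = 1 / (1 + exp(−a(θ − b)))
P_1 = 1/(1+e^{-0.1500}) = 0.5374
P_2 = 1/(1+e^{-0.8800}) = 0.7068
L = (1−P_1) × P_2 = 0.4626 × 0.7068 = 0.32695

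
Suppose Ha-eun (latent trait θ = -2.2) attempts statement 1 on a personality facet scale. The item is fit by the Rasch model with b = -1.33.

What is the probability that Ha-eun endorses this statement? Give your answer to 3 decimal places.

P(θ) = 1 / (1 + exp(−(θ − b)))
Exponent: (-2.2 − (-1.33)) = -0.8700
1/(1 + e^{0.8700}) = 0.2953
P = 0.2953

0.295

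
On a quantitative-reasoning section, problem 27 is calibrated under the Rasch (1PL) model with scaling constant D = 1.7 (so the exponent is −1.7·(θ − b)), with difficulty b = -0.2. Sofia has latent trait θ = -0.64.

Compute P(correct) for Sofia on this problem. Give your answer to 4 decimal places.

0.3213

P(θ) = 1 / (1 + exp(−D·(θ − b)))
Exponent: 1.7 × (-0.64 − (-0.2)) = -0.7480
1/(1 + e^{0.7480}) = 0.3213
P = 0.3213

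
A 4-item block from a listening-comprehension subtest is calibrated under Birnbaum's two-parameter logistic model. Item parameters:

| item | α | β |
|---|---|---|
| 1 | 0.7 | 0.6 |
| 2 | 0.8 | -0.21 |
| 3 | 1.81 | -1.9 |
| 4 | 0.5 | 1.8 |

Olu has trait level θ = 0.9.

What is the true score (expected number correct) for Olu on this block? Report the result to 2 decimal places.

2.64

P(θ) = 1 / (1 + exp(−α(θ − β)))
P_1 = 1/(1+e^{-0.2100}) = 0.5523
P_2 = 1/(1+e^{-0.8880}) = 0.7085
P_3 = 1/(1+e^{-5.0680}) = 0.9937
P_4 = 1/(1+e^{0.4500}) = 0.3894
E[score] = 0.5523 + 0.7085 + 0.9937 + 0.3894 = 2.6439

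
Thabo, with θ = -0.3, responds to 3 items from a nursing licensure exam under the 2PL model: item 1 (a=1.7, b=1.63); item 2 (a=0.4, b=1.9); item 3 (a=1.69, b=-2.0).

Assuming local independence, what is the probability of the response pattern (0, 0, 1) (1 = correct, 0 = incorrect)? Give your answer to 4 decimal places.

0.6448

P(θ) = 1 / (1 + exp(−a(θ − b)))
P_1 = 1/(1+e^{3.2810}) = 0.0362
P_2 = 1/(1+e^{0.8800}) = 0.2932
P_3 = 1/(1+e^{-2.8730}) = 0.9465
L = (1−P_1) × (1−P_2) × P_3 = 0.9638 × 0.7068 × 0.9465 = 0.64477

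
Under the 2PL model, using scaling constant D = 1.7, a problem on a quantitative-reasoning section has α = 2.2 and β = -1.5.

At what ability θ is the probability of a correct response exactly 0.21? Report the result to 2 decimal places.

P(θ) = 1 / (1 + exp(−D·α(θ − β)))
logit = ln(0.2100/0.7900) = -1.3249
θ = β + logit/(1.7·α) = -1.5 + (-1.3249)/3.7400 = -1.8543

-1.85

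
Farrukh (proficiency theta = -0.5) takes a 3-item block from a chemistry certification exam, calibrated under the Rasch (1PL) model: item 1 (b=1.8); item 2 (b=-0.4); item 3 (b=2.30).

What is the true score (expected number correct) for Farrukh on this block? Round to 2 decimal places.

0.62

P(theta) = 1 / (1 + exp(−(theta − b)))
P_1 = 1/(1+e^{2.3000}) = 0.0911
P_2 = 1/(1+e^{0.1000}) = 0.4750
P_3 = 1/(1+e^{2.8000}) = 0.0573
E[score] = 0.0911 + 0.4750 + 0.0573 = 0.6235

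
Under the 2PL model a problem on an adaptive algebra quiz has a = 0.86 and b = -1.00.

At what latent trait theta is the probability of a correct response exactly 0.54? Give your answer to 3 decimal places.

-0.814

P(theta) = 1 / (1 + exp(−a(theta − b)))
logit = ln(0.5400/0.4600) = 0.1603
theta = b + logit/(a) = -1.00 + 0.1603/0.8600 = -0.8136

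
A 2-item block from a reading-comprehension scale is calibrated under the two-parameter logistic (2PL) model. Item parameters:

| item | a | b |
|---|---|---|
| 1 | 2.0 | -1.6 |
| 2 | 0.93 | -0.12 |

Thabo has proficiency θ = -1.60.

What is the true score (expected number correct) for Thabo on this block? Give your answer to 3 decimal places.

0.702

P(θ) = 1 / (1 + exp(−a(θ − b)))
P_1 = 1/(1+e^{0.0000}) = 0.5000
P_2 = 1/(1+e^{1.3764}) = 0.2016
E[score] = 0.5000 + 0.2016 = 0.7016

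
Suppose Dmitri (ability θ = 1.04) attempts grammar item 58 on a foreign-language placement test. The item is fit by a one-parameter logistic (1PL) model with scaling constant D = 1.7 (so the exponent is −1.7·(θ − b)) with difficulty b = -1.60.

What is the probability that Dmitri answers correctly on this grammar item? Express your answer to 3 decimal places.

0.989

P(θ) = 1 / (1 + exp(−D·(θ − b)))
Exponent: 1.7 × (1.04 − (-1.60)) = 4.4880
1/(1 + e^{-4.4880}) = 0.9889
P = 0.9889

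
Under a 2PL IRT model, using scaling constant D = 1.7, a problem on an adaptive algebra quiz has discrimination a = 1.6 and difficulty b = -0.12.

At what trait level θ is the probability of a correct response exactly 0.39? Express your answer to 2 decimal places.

-0.28

P(θ) = 1 / (1 + exp(−D·a(θ − b)))
logit = ln(0.3900/0.6100) = -0.4473
θ = b + logit/(1.7·a) = -0.12 + (-0.4473)/2.7200 = -0.2845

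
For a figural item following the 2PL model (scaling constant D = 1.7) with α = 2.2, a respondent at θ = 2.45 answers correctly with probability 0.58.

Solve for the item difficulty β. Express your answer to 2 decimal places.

P(θ) = 1 / (1 + exp(−D·α(θ − β)))
logit(0.58) = ln(0.58/0.42) = 0.3228
β = θ − logit/(1.7·α) = 2.45 − 0.3228/3.7400 = 2.3637

2.36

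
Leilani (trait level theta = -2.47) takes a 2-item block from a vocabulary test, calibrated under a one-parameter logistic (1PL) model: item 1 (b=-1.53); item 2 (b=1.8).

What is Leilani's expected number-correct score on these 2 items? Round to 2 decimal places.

P(theta) = 1 / (1 + exp(−(theta − b)))
P_1 = 1/(1+e^{0.9400}) = 0.2809
P_2 = 1/(1+e^{4.2700}) = 0.0138
E[score] = 0.2809 + 0.0138 = 0.2947

0.29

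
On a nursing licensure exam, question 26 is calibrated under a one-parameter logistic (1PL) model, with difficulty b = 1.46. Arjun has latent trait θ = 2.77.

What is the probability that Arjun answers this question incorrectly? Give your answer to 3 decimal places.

0.212

P(θ) = 1 / (1 + exp(−(θ − b)))
Exponent: (2.77 − 1.46) = 1.3100
1/(1 + e^{-1.3100}) = 0.7875
P = 0.7875
P(incorrect) = 1 − 0.7875 = 0.2125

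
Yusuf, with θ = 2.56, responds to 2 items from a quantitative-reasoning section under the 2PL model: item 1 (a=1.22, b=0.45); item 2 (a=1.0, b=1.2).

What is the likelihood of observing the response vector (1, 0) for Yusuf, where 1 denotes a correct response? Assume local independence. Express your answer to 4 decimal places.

P(θ) = 1 / (1 + exp(−a(θ − b)))
P_1 = 1/(1+e^{-2.5742}) = 0.9292
P_2 = 1/(1+e^{-1.3600}) = 0.7958
L = P_1 × (1−P_2) = 0.9292 × 0.2042 = 0.18978

0.1898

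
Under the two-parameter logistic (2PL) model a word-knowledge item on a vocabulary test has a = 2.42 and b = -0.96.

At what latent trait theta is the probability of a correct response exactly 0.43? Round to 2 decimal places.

-1.08

P(theta) = 1 / (1 + exp(−a(theta − b)))
logit = ln(0.4300/0.5700) = -0.2819
theta = b + logit/(a) = -0.96 + (-0.2819)/2.4200 = -1.0765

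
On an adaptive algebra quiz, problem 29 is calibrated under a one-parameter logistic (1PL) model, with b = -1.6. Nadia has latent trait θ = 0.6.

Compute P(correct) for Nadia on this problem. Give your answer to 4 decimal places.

0.9002

P(θ) = 1 / (1 + exp(−(θ − b)))
Exponent: (0.6 − (-1.6)) = 2.2000
1/(1 + e^{-2.2000}) = 0.9002
P = 0.9002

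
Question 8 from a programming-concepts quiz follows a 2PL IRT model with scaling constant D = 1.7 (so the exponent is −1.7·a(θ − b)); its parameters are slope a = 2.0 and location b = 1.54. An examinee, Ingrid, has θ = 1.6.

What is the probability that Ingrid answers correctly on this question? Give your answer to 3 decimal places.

0.551

P(θ) = 1 / (1 + exp(−D·a(θ − b)))
Exponent: 1.7 × 2.0 × (1.6 − 1.54) = 0.2040
1/(1 + e^{-0.2040}) = 0.5508
P = 0.5508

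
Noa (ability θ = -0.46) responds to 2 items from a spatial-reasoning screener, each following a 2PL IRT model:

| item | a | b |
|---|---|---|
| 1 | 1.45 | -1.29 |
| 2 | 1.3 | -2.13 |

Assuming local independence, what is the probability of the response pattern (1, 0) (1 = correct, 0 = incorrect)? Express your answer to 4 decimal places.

0.0787

P(θ) = 1 / (1 + exp(−a(θ − b)))
P_1 = 1/(1+e^{-1.2035}) = 0.7691
P_2 = 1/(1+e^{-2.1710}) = 0.8976
L = P_1 × (1−P_2) = 0.7691 × 0.1024 = 0.07875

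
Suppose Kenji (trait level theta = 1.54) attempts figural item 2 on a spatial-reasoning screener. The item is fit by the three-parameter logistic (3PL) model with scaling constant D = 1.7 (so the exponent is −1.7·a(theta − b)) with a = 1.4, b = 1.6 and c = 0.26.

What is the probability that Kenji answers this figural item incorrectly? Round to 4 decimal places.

P(theta) = c + (1 − c) · 1 / (1 + exp(−D·a(theta − b)))
Exponent: 1.7 × 1.4 × (1.54 − 1.6) = -0.1428
1/(1 + e^{0.1428}) = 0.4644
P = 0.26 + 0.74 × 0.4644 = 0.6036
P(incorrect) = 1 − 0.6036 = 0.3964

0.3964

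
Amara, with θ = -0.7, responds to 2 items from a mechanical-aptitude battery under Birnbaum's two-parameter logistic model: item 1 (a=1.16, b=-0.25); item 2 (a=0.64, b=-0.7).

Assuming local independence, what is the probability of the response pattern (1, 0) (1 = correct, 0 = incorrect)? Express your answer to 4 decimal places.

P(θ) = 1 / (1 + exp(−a(θ − b)))
P_1 = 1/(1+e^{0.5220}) = 0.3724
P_2 = 1/(1+e^{0.0000}) = 0.5000
L = P_1 × (1−P_2) = 0.3724 × 0.5000 = 0.18619

0.1862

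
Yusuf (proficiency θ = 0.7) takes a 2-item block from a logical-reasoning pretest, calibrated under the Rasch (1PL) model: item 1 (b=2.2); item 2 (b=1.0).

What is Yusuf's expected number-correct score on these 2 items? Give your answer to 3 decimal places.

P(θ) = 1 / (1 + exp(−(θ − b)))
P_1 = 1/(1+e^{1.5000}) = 0.1824
P_2 = 1/(1+e^{0.3000}) = 0.4256
E[score] = 0.1824 + 0.4256 = 0.6080

0.608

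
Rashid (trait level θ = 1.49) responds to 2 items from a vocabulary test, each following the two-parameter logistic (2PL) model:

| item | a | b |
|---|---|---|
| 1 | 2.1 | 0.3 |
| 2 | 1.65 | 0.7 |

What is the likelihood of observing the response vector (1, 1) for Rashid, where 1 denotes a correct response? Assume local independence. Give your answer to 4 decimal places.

P(θ) = 1 / (1 + exp(−a(θ − b)))
P_1 = 1/(1+e^{-2.4990}) = 0.9241
P_2 = 1/(1+e^{-1.3035}) = 0.7864
L = P_1 × P_2 = 0.9241 × 0.7864 = 0.72671

0.7267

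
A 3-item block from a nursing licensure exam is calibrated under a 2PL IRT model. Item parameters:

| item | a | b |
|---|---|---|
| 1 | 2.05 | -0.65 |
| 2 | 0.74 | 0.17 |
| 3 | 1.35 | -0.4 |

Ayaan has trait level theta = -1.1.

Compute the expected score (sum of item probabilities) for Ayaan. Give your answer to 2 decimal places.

0.85

P(theta) = 1 / (1 + exp(−a(theta − b)))
P_1 = 1/(1+e^{0.9225}) = 0.2844
P_2 = 1/(1+e^{0.9398}) = 0.2809
P_3 = 1/(1+e^{0.9450}) = 0.2799
E[score] = 0.2844 + 0.2809 + 0.2799 = 0.8453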